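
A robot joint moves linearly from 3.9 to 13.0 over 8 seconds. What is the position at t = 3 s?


s = t/T = 3/8 = 0.375
p(t) = p0 + (pf-p0)*s
= 3.9 + (13.0 - 3.9) * 0.375
= 7.3125


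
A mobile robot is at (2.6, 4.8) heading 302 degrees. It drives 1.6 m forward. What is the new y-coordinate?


y_new = y0 + d*sin(theta)
= 4.8 + 1.6*sin(302)
= 4.8 + -1.3569
= 3.4431


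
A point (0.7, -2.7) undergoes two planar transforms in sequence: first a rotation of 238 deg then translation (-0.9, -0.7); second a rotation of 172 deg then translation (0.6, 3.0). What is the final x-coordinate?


After transform 1:
x1 = cos(238)*0.7 - sin(238)*-2.7 + -0.9 = -3.5607
y1 = sin(238)*0.7 + cos(238)*-2.7 + -0.7 = 0.1371
After transform 2:
x2 = cos(172)*-3.5607 - sin(172)*0.1371 + 0.6
= 4.1069


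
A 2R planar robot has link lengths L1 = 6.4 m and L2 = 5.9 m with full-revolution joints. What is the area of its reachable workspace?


r_max = L1 + L2 = 12.3 m
r_min = |L1 - L2| = 0.5 m
Area = pi*(r_max^2 - r_min^2)
= pi*(151.29 - 0.25)
= pi * 151.04
= 474.5062 m^2


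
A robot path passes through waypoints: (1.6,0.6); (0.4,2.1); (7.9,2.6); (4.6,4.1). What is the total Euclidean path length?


Segment lengths:
  seg1 = sqrt((-1.2)^2 + (1.5)^2) = 1.9209
  seg2 = sqrt((7.5)^2 + (0.5)^2) = 7.5166
  seg3 = sqrt((-3.3)^2 + (1.5)^2) = 3.6249
Total = 13.0625


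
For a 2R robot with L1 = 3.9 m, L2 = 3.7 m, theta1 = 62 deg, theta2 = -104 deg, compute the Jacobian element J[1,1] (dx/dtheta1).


J[1,1] = -L1*sin(t1) - L2*sin(t1+t2)
= -3.9*sin(62) - 3.7*sin(-42)
= -0.9677


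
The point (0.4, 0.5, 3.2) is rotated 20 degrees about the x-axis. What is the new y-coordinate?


Rotation about x-axis: y' = y*cos(theta) - z*sin(theta)
= 0.5 * 0.9397 - 3.2 * 0.342
= -0.6246


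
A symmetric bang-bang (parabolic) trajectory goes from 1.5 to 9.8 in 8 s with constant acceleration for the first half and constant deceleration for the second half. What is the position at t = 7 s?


Symmetric rest-to-rest: each phase covers (pf-p0)/2 in time T/2. 0.5*a*(T/2)^2 = (pf-p0)/2 => a = 4*(pf-p0)/T^2
a = 4*(9.8-1.5)/8^2 = 0.5188
t = 7 is in the deceleration phase (t > T/2).
p = pf - 0.5*a*(T-t)^2 = 9.8 - 0.5*0.5188*1^2
= 9.5406


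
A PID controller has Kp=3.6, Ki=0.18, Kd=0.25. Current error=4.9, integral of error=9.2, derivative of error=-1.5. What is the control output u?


u = Kp*e + Ki*int(e) + Kd*de/dt
= 3.6*4.9 + 0.18*9.2 + 0.25*(-1.5)
= 17.64 + 1.656 + -0.375
= 18.921


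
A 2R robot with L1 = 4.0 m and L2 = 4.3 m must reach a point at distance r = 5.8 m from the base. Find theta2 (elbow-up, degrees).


cos(theta2) = (r^2 - L1^2 - L2^2) / (2*L1*L2)
cos(theta2) = (33.64 - 16.0 - 18.49) / 34.4
cos(theta2) = -0.024709
theta2 = 91.4159 degrees


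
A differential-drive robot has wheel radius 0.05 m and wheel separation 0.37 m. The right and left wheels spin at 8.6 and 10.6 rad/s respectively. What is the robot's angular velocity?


vR = r*wR = 0.05*8.6 = 0.43 m/s
vL = r*wL = 0.05*10.6 = 0.53 m/s
v = (vR+vL)/2 = 0.48 m/s
omega = (vR-vL)/L = -0.2703 rad/s
angular velocity = -0.2703 rad/s


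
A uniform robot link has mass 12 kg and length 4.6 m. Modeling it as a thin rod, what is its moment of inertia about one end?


I = (1/3) * m * L^2
= (1/3) * 12 * 4.6^2
= 0.333333 * 12 * 21.16
= 84.64 kg*m^2


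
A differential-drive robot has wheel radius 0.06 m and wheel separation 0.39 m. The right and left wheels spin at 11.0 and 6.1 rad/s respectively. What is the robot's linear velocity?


vR = r*wR = 0.06*11.0 = 0.66 m/s
vL = r*wL = 0.06*6.1 = 0.366 m/s
v = (vR+vL)/2 = 0.513 m/s
omega = (vR-vL)/L = 0.7538 rad/s
linear velocity = 0.513 m/s


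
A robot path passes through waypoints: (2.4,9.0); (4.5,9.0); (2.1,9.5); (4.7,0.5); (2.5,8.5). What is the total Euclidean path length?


Segment lengths:
  seg1 = sqrt((2.1)^2 + (0.0)^2) = 2.1
  seg2 = sqrt((-2.4)^2 + (0.5)^2) = 2.4515
  seg3 = sqrt((2.6)^2 + (-9.0)^2) = 9.368
  seg4 = sqrt((-2.2)^2 + (8.0)^2) = 8.297
Total = 22.2165


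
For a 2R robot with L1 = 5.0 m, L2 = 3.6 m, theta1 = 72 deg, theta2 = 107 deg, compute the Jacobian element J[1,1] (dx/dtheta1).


J[1,1] = -L1*sin(t1) - L2*sin(t1+t2)
= -5.0*sin(72) - 3.6*sin(179)
= -4.8181


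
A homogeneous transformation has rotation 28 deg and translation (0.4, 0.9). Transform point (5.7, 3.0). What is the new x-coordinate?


x' = cos(theta)*px - sin(theta)*py + tx
= 0.8829*5.7 - 0.4695*3.0 + 0.4
= 4.0244


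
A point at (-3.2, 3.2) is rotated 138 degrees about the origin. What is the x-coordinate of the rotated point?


x' = x*cos(theta) - y*sin(theta)
cos(138 deg) = -0.7431, sin(138 deg) = 0.6691
x' = -3.2 * -0.7431 - 3.2 * 0.6691
= 2.3781 - 2.1412
= 0.2368


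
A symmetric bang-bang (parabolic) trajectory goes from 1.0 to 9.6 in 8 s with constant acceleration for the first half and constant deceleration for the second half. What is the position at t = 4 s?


Symmetric rest-to-rest: each phase covers (pf-p0)/2 in time T/2. 0.5*a*(T/2)^2 = (pf-p0)/2 => a = 4*(pf-p0)/T^2
a = 4*(9.6-1.0)/8^2 = 0.5375
t = 4 is in the acceleration phase (t <= T/2).
p = p0 + 0.5*a*t^2 = 1.0 + 0.5*0.5375*4^2
= 5.3


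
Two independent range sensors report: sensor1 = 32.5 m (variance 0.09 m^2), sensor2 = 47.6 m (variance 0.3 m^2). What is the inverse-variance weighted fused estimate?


w1 = (1/var1) / (1/var1 + 1/var2)
   = 11.1111 / (11.1111 + 3.3333) = 0.7692
w2 = 1 - w1 = 0.2308
fused = w1*s1 + w2*s2 = 25.0 + 10.9846
= 35.9846 m


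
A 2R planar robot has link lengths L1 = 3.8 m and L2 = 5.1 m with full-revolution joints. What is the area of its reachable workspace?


r_max = L1 + L2 = 8.9 m
r_min = |L1 - L2| = 1.3 m
Area = pi*(r_max^2 - r_min^2)
= pi*(79.21 - 1.69)
= pi * 77.52
= 243.5363 m^2


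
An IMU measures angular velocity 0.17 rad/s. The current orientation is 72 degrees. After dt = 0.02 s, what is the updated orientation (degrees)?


delta_theta = w * dt = 0.17 * 0.02 = 0.0034 rad
= 0.1948 deg
theta_new = 72 + 0.1948 = 72.1948 deg


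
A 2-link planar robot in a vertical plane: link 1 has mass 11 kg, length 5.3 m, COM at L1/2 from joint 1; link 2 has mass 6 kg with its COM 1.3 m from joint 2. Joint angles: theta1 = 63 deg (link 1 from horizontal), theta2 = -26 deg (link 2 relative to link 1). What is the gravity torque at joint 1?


Horizontal distance from joint 1 to link-1 COM:
  x_c1 = (L1/2)*cos(t1) = 2.65 * 0.454 = 1.2031 m
Horizontal distance from joint 1 to link-2 COM:
  x_c2 = L1*cos(t1) + Lc2*cos(t1+t2)
       = 5.3*0.454 + 1.3*0.7986 = 3.4444 m
tau1 = m1*g*x_c1 + m2*g*x_c2
     = 11*9.81*1.2031 + 6*9.81*3.4444
     = 129.8238 + 202.736
     = 332.5598 Nm


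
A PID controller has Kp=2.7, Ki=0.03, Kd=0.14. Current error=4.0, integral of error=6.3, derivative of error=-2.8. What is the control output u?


u = Kp*e + Ki*int(e) + Kd*de/dt
= 2.7*4.0 + 0.03*6.3 + 0.14*(-2.8)
= 10.8 + 0.189 + -0.392
= 10.597


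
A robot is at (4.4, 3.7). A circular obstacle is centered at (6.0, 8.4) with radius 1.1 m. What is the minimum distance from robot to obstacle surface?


center_dist = sqrt((4.4-6.0)^2 + (3.7-8.4)^2)
= sqrt(2.56 + 22.09)
= 4.9649
min_dist = center_dist - radius = 4.9649 - 1.1 = 3.8649 m


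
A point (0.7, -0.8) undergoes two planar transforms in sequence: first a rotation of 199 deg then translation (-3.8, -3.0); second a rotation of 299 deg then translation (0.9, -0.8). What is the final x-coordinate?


After transform 1:
x1 = cos(199)*0.7 - sin(199)*-0.8 + -3.8 = -4.7223
y1 = sin(199)*0.7 + cos(199)*-0.8 + -3.0 = -2.4715
After transform 2:
x2 = cos(299)*-4.7223 - sin(299)*-2.4715 + 0.9
= -3.551


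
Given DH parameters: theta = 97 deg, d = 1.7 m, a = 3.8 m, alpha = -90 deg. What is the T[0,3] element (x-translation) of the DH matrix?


T[0,3] = a * cos(theta)
= 3.8 * cos(97 deg)
= 3.8 * -0.1219
= -0.4631


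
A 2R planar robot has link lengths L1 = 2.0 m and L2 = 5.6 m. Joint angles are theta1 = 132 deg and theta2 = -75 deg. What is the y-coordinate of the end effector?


Convert angles to radians: theta1 = 2.3038, theta2 = -1.309
y = L1*sin(theta1) + L2*sin(theta1+theta2)
y = 1.4863 + 4.6966
y = 6.1828


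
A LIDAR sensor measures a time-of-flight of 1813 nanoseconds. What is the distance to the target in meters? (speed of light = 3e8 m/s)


tof = 1813 ns = 1.813e-06 s
dist = c * tof / 2
= 3e8 * 1.813e-06 / 2
= 271.95 m


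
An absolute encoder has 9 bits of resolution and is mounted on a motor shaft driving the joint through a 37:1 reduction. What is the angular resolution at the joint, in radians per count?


counts = 2^9 = 512
effective counts at joint = 512 * 37 = 18944
resolution = 2*pi / 18944
= 3.3167e-04 rad/count


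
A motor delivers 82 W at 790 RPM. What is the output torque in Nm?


omega = 790 * 2*pi/60 = 82.7286 rad/s
tau = P / omega = 82 / 82.7286
= 0.9912 Nm


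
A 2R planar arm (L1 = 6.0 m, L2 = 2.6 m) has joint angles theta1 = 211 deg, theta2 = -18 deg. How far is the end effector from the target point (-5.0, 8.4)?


End effector via forward kinematics:
x = L1*cos(t1) + L2*cos(t1+t2) = -7.6764
y = L1*sin(t1) + L2*sin(t1+t2) = -3.6751
Distance to target:
d = sqrt((-5.0 - -7.6764)^2 + (8.4 - -3.6751)^2)
= sqrt(7.1629 + 145.8081)
= 12.3681 m


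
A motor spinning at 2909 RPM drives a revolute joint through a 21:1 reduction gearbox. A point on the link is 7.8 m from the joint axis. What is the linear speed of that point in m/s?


omega_motor = 2909 * 2*pi/60 = 304.6298 rad/s
omega_joint = omega_motor / 21 = 14.5062 rad/s
v = omega_joint * r = 14.5062 * 7.8
= 113.1482 m/s


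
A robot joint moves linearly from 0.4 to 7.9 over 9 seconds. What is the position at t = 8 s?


s = t/T = 8/9 = 0.8889
p(t) = p0 + (pf-p0)*s
= 0.4 + (7.9 - 0.4) * 0.8889
= 7.0667


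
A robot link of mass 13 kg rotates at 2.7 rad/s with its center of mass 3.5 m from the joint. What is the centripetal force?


F = m * omega^2 * r
= 13 * 2.7^2 * 3.5
= 13 * 7.29 * 3.5
= 331.695 N


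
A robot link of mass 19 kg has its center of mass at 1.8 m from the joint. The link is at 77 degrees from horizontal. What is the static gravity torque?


tau = m*g*L*cos(angle)
= 19 * 9.81 * 1.8 * cos(77 deg)
= 19 * 9.81 * 1.8 * 0.225
= 75.4715 Nm


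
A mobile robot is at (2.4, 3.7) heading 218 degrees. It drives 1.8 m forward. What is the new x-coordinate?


x_new = x0 + d*cos(theta)
= 2.4 + 1.8*cos(218)
= 2.4 + -1.4184
= 0.9816


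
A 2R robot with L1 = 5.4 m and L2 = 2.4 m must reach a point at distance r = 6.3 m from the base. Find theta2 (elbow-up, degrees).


cos(theta2) = (r^2 - L1^2 - L2^2) / (2*L1*L2)
cos(theta2) = (39.69 - 29.16 - 5.76) / 25.92
cos(theta2) = 0.184028
theta2 = 79.3955 degrees


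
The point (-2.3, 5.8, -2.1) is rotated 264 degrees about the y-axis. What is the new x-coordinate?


Rotation about y-axis: x' = x*cos(theta) + z*sin(theta)
= -2.3 * -0.1045 + -2.1 * -0.9945
= 2.3289


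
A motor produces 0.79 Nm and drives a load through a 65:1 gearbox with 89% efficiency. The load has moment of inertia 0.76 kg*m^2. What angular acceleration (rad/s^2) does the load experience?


tau_out = tau_motor * N * eta
= 0.79 * 65 * 0.89 = 45.7015 Nm
alpha = tau_out / I = 45.7015 / 0.76
= 60.1336 rad/s^2


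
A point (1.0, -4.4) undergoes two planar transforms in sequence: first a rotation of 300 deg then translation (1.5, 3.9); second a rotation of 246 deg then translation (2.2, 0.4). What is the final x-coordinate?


After transform 1:
x1 = cos(300)*1.0 - sin(300)*-4.4 + 1.5 = -1.8105
y1 = sin(300)*1.0 + cos(300)*-4.4 + 3.9 = 0.834
After transform 2:
x2 = cos(246)*-1.8105 - sin(246)*0.834 + 2.2
= 3.6983


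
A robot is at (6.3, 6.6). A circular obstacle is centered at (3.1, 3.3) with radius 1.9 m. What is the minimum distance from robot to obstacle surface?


center_dist = sqrt((6.3-3.1)^2 + (6.6-3.3)^2)
= sqrt(10.24 + 10.89)
= 4.5967
min_dist = center_dist - radius = 4.5967 - 1.9 = 2.6967 m


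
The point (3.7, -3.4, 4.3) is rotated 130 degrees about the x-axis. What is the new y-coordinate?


Rotation about x-axis: y' = y*cos(theta) - z*sin(theta)
= -3.4 * -0.6428 - 4.3 * 0.766
= -1.1085


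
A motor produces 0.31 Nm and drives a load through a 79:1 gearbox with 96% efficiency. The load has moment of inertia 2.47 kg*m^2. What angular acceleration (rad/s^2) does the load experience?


tau_out = tau_motor * N * eta
= 0.31 * 79 * 0.96 = 23.5104 Nm
alpha = tau_out / I = 23.5104 / 2.47
= 9.5184 rad/s^2


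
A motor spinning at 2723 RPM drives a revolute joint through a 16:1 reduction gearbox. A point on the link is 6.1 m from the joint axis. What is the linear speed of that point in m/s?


omega_motor = 2723 * 2*pi/60 = 285.1519 rad/s
omega_joint = omega_motor / 16 = 17.822 rad/s
v = omega_joint * r = 17.822 * 6.1
= 108.7142 m/s


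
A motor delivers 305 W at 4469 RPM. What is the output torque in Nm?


omega = 4469 * 2*pi/60 = 467.9926 rad/s
tau = P / omega = 305 / 467.9926
= 0.6517 Nm


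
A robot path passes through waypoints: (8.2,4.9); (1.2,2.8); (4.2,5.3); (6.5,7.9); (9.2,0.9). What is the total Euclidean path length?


Segment lengths:
  seg1 = sqrt((-7.0)^2 + (-2.1)^2) = 7.3082
  seg2 = sqrt((3.0)^2 + (2.5)^2) = 3.9051
  seg3 = sqrt((2.3)^2 + (2.6)^2) = 3.4713
  seg4 = sqrt((2.7)^2 + (-7.0)^2) = 7.5027
Total = 22.1873


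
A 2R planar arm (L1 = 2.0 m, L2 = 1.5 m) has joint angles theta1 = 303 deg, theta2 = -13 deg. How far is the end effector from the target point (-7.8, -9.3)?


End effector via forward kinematics:
x = L1*cos(t1) + L2*cos(t1+t2) = 1.6023
y = L1*sin(t1) + L2*sin(t1+t2) = -3.0869
Distance to target:
d = sqrt((-7.8 - 1.6023)^2 + (-9.3 - -3.0869)^2)
= sqrt(88.4034 + 38.6029)
= 11.2697 m


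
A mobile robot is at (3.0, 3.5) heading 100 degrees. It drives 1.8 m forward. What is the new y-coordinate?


y_new = y0 + d*sin(theta)
= 3.5 + 1.8*sin(100)
= 3.5 + 1.7727
= 5.2727


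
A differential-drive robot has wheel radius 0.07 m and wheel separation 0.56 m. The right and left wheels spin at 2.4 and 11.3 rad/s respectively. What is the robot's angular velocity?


vR = r*wR = 0.07*2.4 = 0.168 m/s
vL = r*wL = 0.07*11.3 = 0.791 m/s
v = (vR+vL)/2 = 0.4795 m/s
omega = (vR-vL)/L = -1.1125 rad/s
angular velocity = -1.1125 rad/s


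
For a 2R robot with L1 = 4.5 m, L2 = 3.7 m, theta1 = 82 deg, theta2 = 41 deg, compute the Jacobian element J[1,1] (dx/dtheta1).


J[1,1] = -L1*sin(t1) - L2*sin(t1+t2)
= -4.5*sin(82) - 3.7*sin(123)
= -7.5593


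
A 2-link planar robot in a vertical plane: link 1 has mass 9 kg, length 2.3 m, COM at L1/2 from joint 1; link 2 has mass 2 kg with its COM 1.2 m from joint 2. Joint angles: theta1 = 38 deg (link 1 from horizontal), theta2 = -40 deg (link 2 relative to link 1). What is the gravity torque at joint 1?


Horizontal distance from joint 1 to link-1 COM:
  x_c1 = (L1/2)*cos(t1) = 1.15 * 0.788 = 0.9062 m
Horizontal distance from joint 1 to link-2 COM:
  x_c2 = L1*cos(t1) + Lc2*cos(t1+t2)
       = 2.3*0.788 + 1.2*0.9994 = 3.0117 m
tau1 = m1*g*x_c1 + m2*g*x_c2
     = 9*9.81*0.9062 + 2*9.81*3.0117
     = 80.0095 + 59.0894
     = 139.0989 Nm


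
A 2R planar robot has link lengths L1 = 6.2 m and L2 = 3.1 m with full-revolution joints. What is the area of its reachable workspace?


r_max = L1 + L2 = 9.3 m
r_min = |L1 - L2| = 3.1 m
Area = pi*(r_max^2 - r_min^2)
= pi*(86.49 - 9.61)
= pi * 76.88
= 241.5256 m^2


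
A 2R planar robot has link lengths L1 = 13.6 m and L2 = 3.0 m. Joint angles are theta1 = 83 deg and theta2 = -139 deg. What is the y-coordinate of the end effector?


Convert angles to radians: theta1 = 1.4486, theta2 = -2.426
y = L1*sin(theta1) + L2*sin(theta1+theta2)
y = 13.4986 + -2.4871
y = 11.0115


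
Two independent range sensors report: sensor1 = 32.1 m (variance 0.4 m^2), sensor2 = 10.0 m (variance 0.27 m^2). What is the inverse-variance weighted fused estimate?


w1 = (1/var1) / (1/var1 + 1/var2)
   = 2.5 / (2.5 + 3.7037) = 0.403
w2 = 1 - w1 = 0.597
fused = w1*s1 + w2*s2 = 12.9358 + 5.9701
= 18.906 m


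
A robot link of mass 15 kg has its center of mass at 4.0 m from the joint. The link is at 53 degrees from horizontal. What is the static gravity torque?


tau = m*g*L*cos(angle)
= 15 * 9.81 * 4.0 * cos(53 deg)
= 15 * 9.81 * 4.0 * 0.6018
= 354.2283 Nm


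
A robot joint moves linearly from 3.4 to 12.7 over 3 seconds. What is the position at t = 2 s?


s = t/T = 2/3 = 0.6667
p(t) = p0 + (pf-p0)*s
= 3.4 + (12.7 - 3.4) * 0.6667
= 9.6


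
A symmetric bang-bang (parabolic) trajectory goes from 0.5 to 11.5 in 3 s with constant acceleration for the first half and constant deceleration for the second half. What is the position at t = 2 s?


Symmetric rest-to-rest: each phase covers (pf-p0)/2 in time T/2. 0.5*a*(T/2)^2 = (pf-p0)/2 => a = 4*(pf-p0)/T^2
a = 4*(11.5-0.5)/3^2 = 4.8889
t = 2 is in the deceleration phase (t > T/2).
p = pf - 0.5*a*(T-t)^2 = 11.5 - 0.5*4.8889*1^2
= 9.0556


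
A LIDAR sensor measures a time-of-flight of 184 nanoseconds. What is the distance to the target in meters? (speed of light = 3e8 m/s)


tof = 184 ns = 1.84e-07 s
dist = c * tof / 2
= 3e8 * 1.84e-07 / 2
= 27.6 m


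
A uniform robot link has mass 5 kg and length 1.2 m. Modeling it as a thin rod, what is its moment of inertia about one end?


I = (1/3) * m * L^2
= (1/3) * 5 * 1.2^2
= 0.333333 * 5 * 1.44
= 2.4 kg*m^2


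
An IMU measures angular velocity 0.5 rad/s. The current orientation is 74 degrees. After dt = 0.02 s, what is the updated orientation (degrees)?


delta_theta = w * dt = 0.5 * 0.02 = 0.01 rad
= 0.573 deg
theta_new = 74 + 0.573 = 74.573 deg


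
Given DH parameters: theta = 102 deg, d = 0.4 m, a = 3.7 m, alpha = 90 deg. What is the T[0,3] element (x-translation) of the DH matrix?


T[0,3] = a * cos(theta)
= 3.7 * cos(102 deg)
= 3.7 * -0.2079
= -0.7693


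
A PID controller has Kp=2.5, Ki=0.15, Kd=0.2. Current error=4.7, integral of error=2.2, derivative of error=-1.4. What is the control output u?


u = Kp*e + Ki*int(e) + Kd*de/dt
= 2.5*4.7 + 0.15*2.2 + 0.2*(-1.4)
= 11.75 + 0.33 + -0.28
= 11.8


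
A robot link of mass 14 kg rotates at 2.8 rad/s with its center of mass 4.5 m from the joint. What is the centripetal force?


F = m * omega^2 * r
= 14 * 2.8^2 * 4.5
= 14 * 7.84 * 4.5
= 493.92 N


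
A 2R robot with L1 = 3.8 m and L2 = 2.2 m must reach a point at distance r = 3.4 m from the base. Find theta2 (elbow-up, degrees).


cos(theta2) = (r^2 - L1^2 - L2^2) / (2*L1*L2)
cos(theta2) = (11.56 - 14.44 - 4.84) / 16.72
cos(theta2) = -0.461722
theta2 = 117.4983 degrees


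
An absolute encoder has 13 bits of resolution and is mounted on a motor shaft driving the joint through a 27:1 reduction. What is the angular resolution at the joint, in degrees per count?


counts = 2^13 = 8192
effective counts at joint = 8192 * 27 = 221184
resolution = 360 / 221184
= 0.0016 deg/count


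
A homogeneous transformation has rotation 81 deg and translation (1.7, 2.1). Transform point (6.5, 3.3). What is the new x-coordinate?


x' = cos(theta)*px - sin(theta)*py + tx
= 0.1564*6.5 - 0.9877*3.3 + 1.7
= -0.5425


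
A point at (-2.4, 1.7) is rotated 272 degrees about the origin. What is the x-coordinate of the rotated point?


x' = x*cos(theta) - y*sin(theta)
cos(272 deg) = 0.0349, sin(272 deg) = -0.9994
x' = -2.4 * 0.0349 - 1.7 * -0.9994
= -0.0838 - -1.699
= 1.6152


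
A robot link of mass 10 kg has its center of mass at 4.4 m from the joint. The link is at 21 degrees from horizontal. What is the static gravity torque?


tau = m*g*L*cos(angle)
= 10 * 9.81 * 4.4 * cos(21 deg)
= 10 * 9.81 * 4.4 * 0.9336
= 402.9707 Nm


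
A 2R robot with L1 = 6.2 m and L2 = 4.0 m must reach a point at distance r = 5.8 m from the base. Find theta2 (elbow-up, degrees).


cos(theta2) = (r^2 - L1^2 - L2^2) / (2*L1*L2)
cos(theta2) = (33.64 - 38.44 - 16.0) / 49.6
cos(theta2) = -0.419355
theta2 = 114.7939 degrees


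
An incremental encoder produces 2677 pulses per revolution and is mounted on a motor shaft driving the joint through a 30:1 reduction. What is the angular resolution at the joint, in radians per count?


counts per rev = 2677
effective counts at joint = 2677 * 30 = 80310
resolution = 2*pi / 80310
= 7.8237e-05 rad/count


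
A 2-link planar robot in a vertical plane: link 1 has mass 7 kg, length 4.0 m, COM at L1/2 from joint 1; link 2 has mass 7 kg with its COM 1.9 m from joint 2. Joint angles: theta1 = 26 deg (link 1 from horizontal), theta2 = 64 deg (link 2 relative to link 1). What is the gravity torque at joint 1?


Horizontal distance from joint 1 to link-1 COM:
  x_c1 = (L1/2)*cos(t1) = 2.0 * 0.8988 = 1.7976 m
Horizontal distance from joint 1 to link-2 COM:
  x_c2 = L1*cos(t1) + Lc2*cos(t1+t2)
       = 4.0*0.8988 + 1.9*0.0 = 3.5952 m
tau1 = m1*g*x_c1 + m2*g*x_c2
     = 7*9.81*1.7976 + 7*9.81*3.5952
     = 123.4404 + 246.8807
     = 370.3211 Nm


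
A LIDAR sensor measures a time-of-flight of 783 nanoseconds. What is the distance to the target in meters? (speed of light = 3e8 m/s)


tof = 783 ns = 7.83e-07 s
dist = c * tof / 2
= 3e8 * 7.83e-07 / 2
= 117.45 m


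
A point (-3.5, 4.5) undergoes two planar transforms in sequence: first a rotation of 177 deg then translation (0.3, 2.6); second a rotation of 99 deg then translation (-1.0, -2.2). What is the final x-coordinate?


After transform 1:
x1 = cos(177)*-3.5 - sin(177)*4.5 + 0.3 = 3.5597
y1 = sin(177)*-3.5 + cos(177)*4.5 + 2.6 = -2.077
After transform 2:
x2 = cos(99)*3.5597 - sin(99)*-2.077 + -1.0
= 0.4946


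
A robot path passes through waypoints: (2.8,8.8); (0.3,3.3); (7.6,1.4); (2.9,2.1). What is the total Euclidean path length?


Segment lengths:
  seg1 = sqrt((-2.5)^2 + (-5.5)^2) = 6.0415
  seg2 = sqrt((7.3)^2 + (-1.9)^2) = 7.5432
  seg3 = sqrt((-4.7)^2 + (0.7)^2) = 4.7518
Total = 18.3366


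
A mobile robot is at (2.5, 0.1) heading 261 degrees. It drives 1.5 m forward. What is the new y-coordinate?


y_new = y0 + d*sin(theta)
= 0.1 + 1.5*sin(261)
= 0.1 + -1.4815
= -1.3815


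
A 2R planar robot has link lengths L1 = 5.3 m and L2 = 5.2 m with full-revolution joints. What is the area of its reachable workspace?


r_max = L1 + L2 = 10.5 m
r_min = |L1 - L2| = 0.1 m
Area = pi*(r_max^2 - r_min^2)
= pi*(110.25 - 0.01)
= pi * 110.24
= 346.3292 m^2


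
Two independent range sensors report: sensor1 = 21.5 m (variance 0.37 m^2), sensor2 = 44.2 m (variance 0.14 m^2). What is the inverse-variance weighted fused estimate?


w1 = (1/var1) / (1/var1 + 1/var2)
   = 2.7027 / (2.7027 + 7.1429) = 0.2745
w2 = 1 - w1 = 0.7255
fused = w1*s1 + w2*s2 = 5.902 + 32.0667
= 37.9686 m


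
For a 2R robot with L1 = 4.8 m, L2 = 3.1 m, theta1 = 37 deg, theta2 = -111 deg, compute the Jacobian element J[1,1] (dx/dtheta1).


J[1,1] = -L1*sin(t1) - L2*sin(t1+t2)
= -4.8*sin(37) - 3.1*sin(-74)
= 0.0912


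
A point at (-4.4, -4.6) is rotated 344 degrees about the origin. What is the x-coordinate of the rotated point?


x' = x*cos(theta) - y*sin(theta)
cos(344 deg) = 0.9613, sin(344 deg) = -0.2756
x' = -4.4 * 0.9613 - -4.6 * -0.2756
= -4.2296 - 1.2679
= -5.4975


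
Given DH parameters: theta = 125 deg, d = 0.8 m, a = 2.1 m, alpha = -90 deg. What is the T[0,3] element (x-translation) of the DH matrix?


T[0,3] = a * cos(theta)
= 2.1 * cos(125 deg)
= 2.1 * -0.5736
= -1.2045


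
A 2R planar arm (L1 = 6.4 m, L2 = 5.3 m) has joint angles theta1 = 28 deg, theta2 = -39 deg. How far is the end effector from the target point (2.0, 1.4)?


End effector via forward kinematics:
x = L1*cos(t1) + L2*cos(t1+t2) = 10.8535
y = L1*sin(t1) + L2*sin(t1+t2) = 1.9933
Distance to target:
d = sqrt((2.0 - 10.8535)^2 + (1.4 - 1.9933)^2)
= sqrt(78.3843 + 0.352)
= 8.8733 m


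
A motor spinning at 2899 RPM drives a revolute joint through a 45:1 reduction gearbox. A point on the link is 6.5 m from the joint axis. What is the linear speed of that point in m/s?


omega_motor = 2899 * 2*pi/60 = 303.5826 rad/s
omega_joint = omega_motor / 45 = 6.7463 rad/s
v = omega_joint * r = 6.7463 * 6.5
= 43.8508 m/s


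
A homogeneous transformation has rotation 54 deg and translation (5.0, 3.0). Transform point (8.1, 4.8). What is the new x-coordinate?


x' = cos(theta)*px - sin(theta)*py + tx
= 0.5878*8.1 - 0.809*4.8 + 5.0
= 5.8778


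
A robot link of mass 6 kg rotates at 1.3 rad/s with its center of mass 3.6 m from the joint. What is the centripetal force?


F = m * omega^2 * r
= 6 * 1.3^2 * 3.6
= 6 * 1.69 * 3.6
= 36.504 N


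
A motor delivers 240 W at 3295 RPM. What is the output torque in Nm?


omega = 3295 * 2*pi/60 = 345.0516 rad/s
tau = P / omega = 240 / 345.0516
= 0.6955 Nm


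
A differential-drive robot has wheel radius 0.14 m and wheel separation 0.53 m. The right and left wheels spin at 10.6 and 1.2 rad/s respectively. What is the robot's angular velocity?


vR = r*wR = 0.14*10.6 = 1.484 m/s
vL = r*wL = 0.14*1.2 = 0.168 m/s
v = (vR+vL)/2 = 0.826 m/s
omega = (vR-vL)/L = 2.483 rad/s
angular velocity = 2.483 rad/s


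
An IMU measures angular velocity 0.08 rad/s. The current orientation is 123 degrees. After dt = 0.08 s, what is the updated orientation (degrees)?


delta_theta = w * dt = 0.08 * 0.08 = 0.0064 rad
= 0.3667 deg
theta_new = 123 + 0.3667 = 123.3667 deg


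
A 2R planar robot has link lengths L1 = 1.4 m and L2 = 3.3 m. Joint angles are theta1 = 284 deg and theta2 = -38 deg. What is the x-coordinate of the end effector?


Convert angles to radians: theta1 = 4.9567, theta2 = -0.6632
x = L1*cos(theta1) + L2*cos(theta1+theta2)
x = 0.3387 + -1.3422
x = -1.0035


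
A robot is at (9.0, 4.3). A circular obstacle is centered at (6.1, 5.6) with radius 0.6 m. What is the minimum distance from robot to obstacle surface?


center_dist = sqrt((9.0-6.1)^2 + (4.3-5.6)^2)
= sqrt(8.41 + 1.69)
= 3.178
min_dist = center_dist - radius = 3.178 - 0.6 = 2.578 m


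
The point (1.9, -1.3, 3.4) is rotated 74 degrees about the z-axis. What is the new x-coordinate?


Rotation about z-axis: x' = x*cos(theta) - y*sin(theta)
= 1.9 * 0.2756 - -1.3 * 0.9613
= 1.7734


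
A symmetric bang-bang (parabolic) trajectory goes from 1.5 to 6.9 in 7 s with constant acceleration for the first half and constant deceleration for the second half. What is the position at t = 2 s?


Symmetric rest-to-rest: each phase covers (pf-p0)/2 in time T/2. 0.5*a*(T/2)^2 = (pf-p0)/2 => a = 4*(pf-p0)/T^2
a = 4*(6.9-1.5)/7^2 = 0.4408
t = 2 is in the acceleration phase (t <= T/2).
p = p0 + 0.5*a*t^2 = 1.5 + 0.5*0.4408*2^2
= 2.3816


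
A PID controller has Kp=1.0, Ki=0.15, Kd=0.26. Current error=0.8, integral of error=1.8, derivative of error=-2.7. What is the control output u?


u = Kp*e + Ki*int(e) + Kd*de/dt
= 1.0*0.8 + 0.15*1.8 + 0.26*(-2.7)
= 0.8 + 0.27 + -0.702
= 0.368


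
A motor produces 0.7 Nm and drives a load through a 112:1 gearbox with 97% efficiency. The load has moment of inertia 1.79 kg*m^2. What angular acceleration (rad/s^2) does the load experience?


tau_out = tau_motor * N * eta
= 0.7 * 112 * 0.97 = 76.048 Nm
alpha = tau_out / I = 76.048 / 1.79
= 42.4849 rad/s^2


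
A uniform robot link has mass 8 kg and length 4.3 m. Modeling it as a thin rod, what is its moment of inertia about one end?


I = (1/3) * m * L^2
= (1/3) * 8 * 4.3^2
= 0.333333 * 8 * 18.49
= 49.3067 kg*m^2


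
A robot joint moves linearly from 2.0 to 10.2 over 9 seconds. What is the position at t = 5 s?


s = t/T = 5/9 = 0.5556
p(t) = p0 + (pf-p0)*s
= 2.0 + (10.2 - 2.0) * 0.5556
= 6.5556


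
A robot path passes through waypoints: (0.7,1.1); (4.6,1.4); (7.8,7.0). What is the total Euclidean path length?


Segment lengths:
  seg1 = sqrt((3.9)^2 + (0.3)^2) = 3.9115
  seg2 = sqrt((3.2)^2 + (5.6)^2) = 6.4498
Total = 10.3613


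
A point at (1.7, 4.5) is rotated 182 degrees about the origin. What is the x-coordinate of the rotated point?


x' = x*cos(theta) - y*sin(theta)
cos(182 deg) = -0.9994, sin(182 deg) = -0.0349
x' = 1.7 * -0.9994 - 4.5 * -0.0349
= -1.699 - -0.157
= -1.5419


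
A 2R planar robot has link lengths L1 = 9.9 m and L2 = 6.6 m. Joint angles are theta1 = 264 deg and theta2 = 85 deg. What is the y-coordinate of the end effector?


Convert angles to radians: theta1 = 4.6077, theta2 = 1.4835
y = L1*sin(theta1) + L2*sin(theta1+theta2)
y = -9.8458 + -1.2593
y = -11.1051


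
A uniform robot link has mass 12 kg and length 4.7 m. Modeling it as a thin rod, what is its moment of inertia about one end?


I = (1/3) * m * L^2
= (1/3) * 12 * 4.7^2
= 0.333333 * 12 * 22.09
= 88.36 kg*m^2


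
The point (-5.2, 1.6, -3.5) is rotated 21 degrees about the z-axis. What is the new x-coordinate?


Rotation about z-axis: x' = x*cos(theta) - y*sin(theta)
= -5.2 * 0.9336 - 1.6 * 0.3584
= -5.428


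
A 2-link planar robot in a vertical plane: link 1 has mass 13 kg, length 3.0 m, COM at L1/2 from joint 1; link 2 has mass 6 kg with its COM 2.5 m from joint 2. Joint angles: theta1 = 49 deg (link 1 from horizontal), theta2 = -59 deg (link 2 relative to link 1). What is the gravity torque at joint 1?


Horizontal distance from joint 1 to link-1 COM:
  x_c1 = (L1/2)*cos(t1) = 1.5 * 0.6561 = 0.9841 m
Horizontal distance from joint 1 to link-2 COM:
  x_c2 = L1*cos(t1) + Lc2*cos(t1+t2)
       = 3.0*0.6561 + 2.5*0.9848 = 4.4302 m
tau1 = m1*g*x_c1 + m2*g*x_c2
     = 13*9.81*0.9841 + 6*9.81*4.4302
     = 125.5008 + 260.7614
     = 386.2622 Nm


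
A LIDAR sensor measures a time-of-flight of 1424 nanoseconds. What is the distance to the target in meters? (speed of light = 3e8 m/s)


tof = 1424 ns = 1.424e-06 s
dist = c * tof / 2
= 3e8 * 1.424e-06 / 2
= 213.6 m


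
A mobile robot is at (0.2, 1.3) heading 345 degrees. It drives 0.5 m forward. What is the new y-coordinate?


y_new = y0 + d*sin(theta)
= 1.3 + 0.5*sin(345)
= 1.3 + -0.1294
= 1.1706


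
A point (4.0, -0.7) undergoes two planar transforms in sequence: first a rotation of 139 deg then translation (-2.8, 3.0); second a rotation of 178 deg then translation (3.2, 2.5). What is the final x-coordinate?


After transform 1:
x1 = cos(139)*4.0 - sin(139)*-0.7 + -2.8 = -5.3596
y1 = sin(139)*4.0 + cos(139)*-0.7 + 3.0 = 6.1525
After transform 2:
x2 = cos(178)*-5.3596 - sin(178)*6.1525 + 3.2
= 8.3416


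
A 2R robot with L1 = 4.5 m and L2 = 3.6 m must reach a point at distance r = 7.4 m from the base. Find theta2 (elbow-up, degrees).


cos(theta2) = (r^2 - L1^2 - L2^2) / (2*L1*L2)
cos(theta2) = (54.76 - 20.25 - 12.96) / 32.4
cos(theta2) = 0.665123
theta2 = 48.3082 degrees


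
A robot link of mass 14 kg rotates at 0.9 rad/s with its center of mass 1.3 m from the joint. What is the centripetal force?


F = m * omega^2 * r
= 14 * 0.9^2 * 1.3
= 14 * 0.81 * 1.3
= 14.742 N


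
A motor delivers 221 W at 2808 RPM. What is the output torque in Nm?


omega = 2808 * 2*pi/60 = 294.0531 rad/s
tau = P / omega = 221 / 294.0531
= 0.7516 Nm


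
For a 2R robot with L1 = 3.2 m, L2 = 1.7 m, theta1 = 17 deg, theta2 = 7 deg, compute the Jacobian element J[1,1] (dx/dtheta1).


J[1,1] = -L1*sin(t1) - L2*sin(t1+t2)
= -3.2*sin(17) - 1.7*sin(24)
= -1.627


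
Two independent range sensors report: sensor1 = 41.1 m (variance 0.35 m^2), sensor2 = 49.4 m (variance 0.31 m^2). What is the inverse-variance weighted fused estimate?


w1 = (1/var1) / (1/var1 + 1/var2)
   = 2.8571 / (2.8571 + 3.2258) = 0.4697
w2 = 1 - w1 = 0.5303
fused = w1*s1 + w2*s2 = 19.3045 + 26.197
= 45.5015 m


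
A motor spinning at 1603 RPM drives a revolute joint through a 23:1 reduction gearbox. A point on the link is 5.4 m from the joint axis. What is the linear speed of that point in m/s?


omega_motor = 1603 * 2*pi/60 = 167.8658 rad/s
omega_joint = omega_motor / 23 = 7.2985 rad/s
v = omega_joint * r = 7.2985 * 5.4
= 39.412 m/s


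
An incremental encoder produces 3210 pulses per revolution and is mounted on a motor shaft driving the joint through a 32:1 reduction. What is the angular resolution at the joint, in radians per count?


counts per rev = 3210
effective counts at joint = 3210 * 32 = 102720
resolution = 2*pi / 102720
= 6.1168e-05 rad/count


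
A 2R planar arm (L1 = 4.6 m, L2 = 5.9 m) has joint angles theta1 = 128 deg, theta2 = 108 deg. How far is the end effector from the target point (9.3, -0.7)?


End effector via forward kinematics:
x = L1*cos(t1) + L2*cos(t1+t2) = -6.1313
y = L1*sin(t1) + L2*sin(t1+t2) = -1.2665
Distance to target:
d = sqrt((9.3 - -6.1313)^2 + (-0.7 - -1.2665)^2)
= sqrt(238.1244 + 0.3209)
= 15.4417 m


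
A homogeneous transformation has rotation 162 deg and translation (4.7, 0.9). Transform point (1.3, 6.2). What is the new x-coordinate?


x' = cos(theta)*px - sin(theta)*py + tx
= -0.9511*1.3 - 0.309*6.2 + 4.7
= 1.5477


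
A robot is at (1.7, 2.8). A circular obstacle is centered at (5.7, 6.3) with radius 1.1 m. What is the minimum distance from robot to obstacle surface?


center_dist = sqrt((1.7-5.7)^2 + (2.8-6.3)^2)
= sqrt(16.0 + 12.25)
= 5.3151
min_dist = center_dist - radius = 5.3151 - 1.1 = 4.2151 m


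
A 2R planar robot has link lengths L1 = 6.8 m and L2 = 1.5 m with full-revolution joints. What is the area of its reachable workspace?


r_max = L1 + L2 = 8.3 m
r_min = |L1 - L2| = 5.3 m
Area = pi*(r_max^2 - r_min^2)
= pi*(68.89 - 28.09)
= pi * 40.8
= 128.177 m^2


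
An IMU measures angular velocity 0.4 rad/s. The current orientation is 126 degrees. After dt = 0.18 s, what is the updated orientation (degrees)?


delta_theta = w * dt = 0.4 * 0.18 = 0.072 rad
= 4.1253 deg
theta_new = 126 + 4.1253 = 130.1253 deg


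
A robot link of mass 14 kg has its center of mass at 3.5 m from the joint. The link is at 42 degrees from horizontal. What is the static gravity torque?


tau = m*g*L*cos(angle)
= 14 * 9.81 * 3.5 * cos(42 deg)
= 14 * 9.81 * 3.5 * 0.7431
= 357.2223 Nm


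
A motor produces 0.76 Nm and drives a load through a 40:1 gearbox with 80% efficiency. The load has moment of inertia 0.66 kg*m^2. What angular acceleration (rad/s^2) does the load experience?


tau_out = tau_motor * N * eta
= 0.76 * 40 * 0.8 = 24.32 Nm
alpha = tau_out / I = 24.32 / 0.66
= 36.8485 rad/s^2


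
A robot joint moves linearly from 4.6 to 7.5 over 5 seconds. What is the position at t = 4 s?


s = t/T = 4/5 = 0.8
p(t) = p0 + (pf-p0)*s
= 4.6 + (7.5 - 4.6) * 0.8
= 6.92


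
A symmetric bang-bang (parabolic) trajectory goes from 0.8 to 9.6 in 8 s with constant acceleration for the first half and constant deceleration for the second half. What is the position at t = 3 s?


Symmetric rest-to-rest: each phase covers (pf-p0)/2 in time T/2. 0.5*a*(T/2)^2 = (pf-p0)/2 => a = 4*(pf-p0)/T^2
a = 4*(9.6-0.8)/8^2 = 0.55
t = 3 is in the acceleration phase (t <= T/2).
p = p0 + 0.5*a*t^2 = 0.8 + 0.5*0.55*3^2
= 3.275


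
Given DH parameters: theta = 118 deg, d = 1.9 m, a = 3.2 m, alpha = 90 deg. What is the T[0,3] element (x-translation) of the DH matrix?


T[0,3] = a * cos(theta)
= 3.2 * cos(118 deg)
= 3.2 * -0.4695
= -1.5023


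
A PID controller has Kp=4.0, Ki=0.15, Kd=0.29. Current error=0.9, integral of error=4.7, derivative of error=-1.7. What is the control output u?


u = Kp*e + Ki*int(e) + Kd*de/dt
= 4.0*0.9 + 0.15*4.7 + 0.29*(-1.7)
= 3.6 + 0.705 + -0.493
= 3.812


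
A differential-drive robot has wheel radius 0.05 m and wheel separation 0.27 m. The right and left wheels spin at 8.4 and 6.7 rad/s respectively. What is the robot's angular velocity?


vR = r*wR = 0.05*8.4 = 0.42 m/s
vL = r*wL = 0.05*6.7 = 0.335 m/s
v = (vR+vL)/2 = 0.3775 m/s
omega = (vR-vL)/L = 0.3148 rad/s
angular velocity = 0.3148 rad/s


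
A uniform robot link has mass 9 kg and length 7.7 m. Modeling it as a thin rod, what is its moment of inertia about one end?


I = (1/3) * m * L^2
= (1/3) * 9 * 7.7^2
= 0.333333 * 9 * 59.29
= 177.87 kg*m^2


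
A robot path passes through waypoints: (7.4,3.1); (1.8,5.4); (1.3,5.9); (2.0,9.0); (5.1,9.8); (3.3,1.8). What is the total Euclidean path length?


Segment lengths:
  seg1 = sqrt((-5.6)^2 + (2.3)^2) = 6.0539
  seg2 = sqrt((-0.5)^2 + (0.5)^2) = 0.7071
  seg3 = sqrt((0.7)^2 + (3.1)^2) = 3.178
  seg4 = sqrt((3.1)^2 + (0.8)^2) = 3.2016
  seg5 = sqrt((-1.8)^2 + (-8.0)^2) = 8.2
Total = 21.3406


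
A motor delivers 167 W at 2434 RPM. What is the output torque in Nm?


omega = 2434 * 2*pi/60 = 254.8879 rad/s
tau = P / omega = 167 / 254.8879
= 0.6552 Nm


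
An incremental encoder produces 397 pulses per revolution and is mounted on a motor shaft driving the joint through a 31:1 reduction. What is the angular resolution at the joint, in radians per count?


counts per rev = 397
effective counts at joint = 397 * 31 = 12307
resolution = 2*pi / 12307
= 5.1054e-04 rad/count


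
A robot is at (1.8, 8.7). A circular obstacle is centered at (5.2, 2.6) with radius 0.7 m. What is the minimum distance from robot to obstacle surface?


center_dist = sqrt((1.8-5.2)^2 + (8.7-2.6)^2)
= sqrt(11.56 + 37.21)
= 6.9836
min_dist = center_dist - radius = 6.9836 - 0.7 = 6.2836 m


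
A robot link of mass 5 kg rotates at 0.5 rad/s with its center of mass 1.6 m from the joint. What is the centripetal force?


F = m * omega^2 * r
= 5 * 0.5^2 * 1.6
= 5 * 0.25 * 1.6
= 2.0 N


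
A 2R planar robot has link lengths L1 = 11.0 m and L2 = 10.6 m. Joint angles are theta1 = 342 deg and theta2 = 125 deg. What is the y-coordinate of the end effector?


Convert angles to radians: theta1 = 5.969, theta2 = 2.1817
y = L1*sin(theta1) + L2*sin(theta1+theta2)
y = -3.3992 + 10.1368
y = 6.7376


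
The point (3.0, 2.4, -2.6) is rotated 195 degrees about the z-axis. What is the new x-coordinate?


Rotation about z-axis: x' = x*cos(theta) - y*sin(theta)
= 3.0 * -0.9659 - 2.4 * -0.2588
= -2.2766


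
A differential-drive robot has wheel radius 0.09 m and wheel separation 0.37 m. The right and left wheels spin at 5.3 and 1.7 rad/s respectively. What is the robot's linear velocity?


vR = r*wR = 0.09*5.3 = 0.477 m/s
vL = r*wL = 0.09*1.7 = 0.153 m/s
v = (vR+vL)/2 = 0.315 m/s
omega = (vR-vL)/L = 0.8757 rad/s
linear velocity = 0.315 m/s


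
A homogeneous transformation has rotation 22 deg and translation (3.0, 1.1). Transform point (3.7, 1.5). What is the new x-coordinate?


x' = cos(theta)*px - sin(theta)*py + tx
= 0.9272*3.7 - 0.3746*1.5 + 3.0
= 5.8687


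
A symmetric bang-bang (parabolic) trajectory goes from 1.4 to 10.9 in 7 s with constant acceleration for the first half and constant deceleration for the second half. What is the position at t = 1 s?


Symmetric rest-to-rest: each phase covers (pf-p0)/2 in time T/2. 0.5*a*(T/2)^2 = (pf-p0)/2 => a = 4*(pf-p0)/T^2
a = 4*(10.9-1.4)/7^2 = 0.7755
t = 1 is in the acceleration phase (t <= T/2).
p = p0 + 0.5*a*t^2 = 1.4 + 0.5*0.7755*1^2
= 1.7878


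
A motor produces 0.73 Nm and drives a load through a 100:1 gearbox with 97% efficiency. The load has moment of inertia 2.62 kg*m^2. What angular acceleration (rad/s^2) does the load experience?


tau_out = tau_motor * N * eta
= 0.73 * 100 * 0.97 = 70.81 Nm
alpha = tau_out / I = 70.81 / 2.62
= 27.0267 rad/s^2


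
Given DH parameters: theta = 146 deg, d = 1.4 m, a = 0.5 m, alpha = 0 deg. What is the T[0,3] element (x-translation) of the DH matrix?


T[0,3] = a * cos(theta)
= 0.5 * cos(146 deg)
= 0.5 * -0.829
= -0.4145


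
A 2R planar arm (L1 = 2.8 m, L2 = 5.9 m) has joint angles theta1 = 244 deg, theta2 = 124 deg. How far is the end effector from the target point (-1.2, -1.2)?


End effector via forward kinematics:
x = L1*cos(t1) + L2*cos(t1+t2) = 4.6151
y = L1*sin(t1) + L2*sin(t1+t2) = -1.6955
Distance to target:
d = sqrt((-1.2 - 4.6151)^2 + (-1.2 - -1.6955)^2)
= sqrt(33.8159 + 0.2455)
= 5.8362 m


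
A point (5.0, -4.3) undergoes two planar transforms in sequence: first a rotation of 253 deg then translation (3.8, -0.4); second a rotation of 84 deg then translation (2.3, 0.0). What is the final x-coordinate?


After transform 1:
x1 = cos(253)*5.0 - sin(253)*-4.3 + 3.8 = -1.774
y1 = sin(253)*5.0 + cos(253)*-4.3 + -0.4 = -3.9243
After transform 2:
x2 = cos(84)*-1.774 - sin(84)*-3.9243 + 2.3
= 6.0174
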